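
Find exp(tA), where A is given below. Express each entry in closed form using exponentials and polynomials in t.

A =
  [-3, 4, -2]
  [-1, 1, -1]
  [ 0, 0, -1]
e^{tA} =
  [-2*t*exp(-t) + exp(-t), 4*t*exp(-t), -2*t*exp(-t)]
  [-t*exp(-t), 2*t*exp(-t) + exp(-t), -t*exp(-t)]
  [0, 0, exp(-t)]

Strategy: write A = P · J · P⁻¹ where J is a Jordan canonical form, so e^{tA} = P · e^{tJ} · P⁻¹, and e^{tJ} can be computed block-by-block.

A has Jordan form
J =
  [-1,  1,  0]
  [ 0, -1,  0]
  [ 0,  0, -1]
(up to reordering of blocks).

Per-block formulas:
  For a 2×2 Jordan block J_2(-1): exp(t · J_2(-1)) = e^(-1t)·(I + t·N), where N is the 2×2 nilpotent shift.
  For a 1×1 block at λ = -1: exp(t · [-1]) = [e^(-1t)].

After assembling e^{tJ} and conjugating by P, we get:

e^{tA} =
  [-2*t*exp(-t) + exp(-t), 4*t*exp(-t), -2*t*exp(-t)]
  [-t*exp(-t), 2*t*exp(-t) + exp(-t), -t*exp(-t)]
  [0, 0, exp(-t)]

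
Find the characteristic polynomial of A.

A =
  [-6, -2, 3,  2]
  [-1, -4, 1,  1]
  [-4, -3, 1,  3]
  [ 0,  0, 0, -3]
x^4 + 12*x^3 + 54*x^2 + 108*x + 81

Expanding det(x·I − A) (e.g. by cofactor expansion or by noting that A is similar to its Jordan form J, which has the same characteristic polynomial as A) gives
  χ_A(x) = x^4 + 12*x^3 + 54*x^2 + 108*x + 81
which factors as (x + 3)^4. The eigenvalues (with algebraic multiplicities) are λ = -3 with multiplicity 4.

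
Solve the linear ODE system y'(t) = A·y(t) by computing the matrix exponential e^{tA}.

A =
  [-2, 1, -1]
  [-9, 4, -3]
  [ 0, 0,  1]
e^{tA} =
  [-3*t*exp(t) + exp(t), t*exp(t), -t*exp(t)]
  [-9*t*exp(t), 3*t*exp(t) + exp(t), -3*t*exp(t)]
  [0, 0, exp(t)]

Strategy: write A = P · J · P⁻¹ where J is a Jordan canonical form, so e^{tA} = P · e^{tJ} · P⁻¹, and e^{tJ} can be computed block-by-block.

A has Jordan form
J =
  [1, 1, 0]
  [0, 1, 0]
  [0, 0, 1]
(up to reordering of blocks).

Per-block formulas:
  For a 2×2 Jordan block J_2(1): exp(t · J_2(1)) = e^(1t)·(I + t·N), where N is the 2×2 nilpotent shift.
  For a 1×1 block at λ = 1: exp(t · [1]) = [e^(1t)].

After assembling e^{tJ} and conjugating by P, we get:

e^{tA} =
  [-3*t*exp(t) + exp(t), t*exp(t), -t*exp(t)]
  [-9*t*exp(t), 3*t*exp(t) + exp(t), -3*t*exp(t)]
  [0, 0, exp(t)]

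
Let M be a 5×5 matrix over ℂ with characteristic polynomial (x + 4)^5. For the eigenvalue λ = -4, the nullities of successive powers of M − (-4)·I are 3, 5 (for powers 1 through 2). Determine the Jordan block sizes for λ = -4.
Block sizes for λ = -4: [2, 2, 1]

From the dimensions of kernels of powers, the number of Jordan blocks of size at least j is d_j − d_{j−1} where d_j = dim ker(N^j) (with d_0 = 0). Computing the differences gives [3, 2].
The number of blocks of size exactly k is (#blocks of size ≥ k) − (#blocks of size ≥ k + 1), so the partition is: 1 block(s) of size 1, 2 block(s) of size 2.
In nonincreasing order the block sizes are [2, 2, 1].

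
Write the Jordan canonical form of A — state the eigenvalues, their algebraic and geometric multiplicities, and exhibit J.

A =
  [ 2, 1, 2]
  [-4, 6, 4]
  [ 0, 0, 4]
J_2(4) ⊕ J_1(4)

The characteristic polynomial is
  det(x·I − A) = x^3 - 12*x^2 + 48*x - 64 = (x - 4)^3

Eigenvalues and multiplicities (the geometric multiplicity of λ is n − rank(A − λI), which equals the number of Jordan blocks for λ):
  λ = 4: algebraic multiplicity = 3, geometric multiplicity = 2

Determining the block sizes for each eigenvalue:
  λ = 4: 2 blocks summing to 3 forces exactly one block of size 2 and the rest size 1 → block sizes [2, 1]

Assembling the blocks gives a Jordan form
J =
  [4, 1, 0]
  [0, 4, 0]
  [0, 0, 4]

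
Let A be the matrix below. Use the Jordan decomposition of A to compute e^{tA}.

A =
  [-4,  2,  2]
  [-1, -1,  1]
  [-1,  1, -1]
e^{tA} =
  [-2*t*exp(-2*t) + exp(-2*t), 2*t*exp(-2*t), 2*t*exp(-2*t)]
  [-t*exp(-2*t), t*exp(-2*t) + exp(-2*t), t*exp(-2*t)]
  [-t*exp(-2*t), t*exp(-2*t), t*exp(-2*t) + exp(-2*t)]

Strategy: write A = P · J · P⁻¹ where J is a Jordan canonical form, so e^{tA} = P · e^{tJ} · P⁻¹, and e^{tJ} can be computed block-by-block.

A has Jordan form
J =
  [-2,  1,  0]
  [ 0, -2,  0]
  [ 0,  0, -2]
(up to reordering of blocks).

Per-block formulas:
  For a 2×2 Jordan block J_2(-2): exp(t · J_2(-2)) = e^(-2t)·(I + t·N), where N is the 2×2 nilpotent shift.
  For a 1×1 block at λ = -2: exp(t · [-2]) = [e^(-2t)].

After assembling e^{tJ} and conjugating by P, we get:

e^{tA} =
  [-2*t*exp(-2*t) + exp(-2*t), 2*t*exp(-2*t), 2*t*exp(-2*t)]
  [-t*exp(-2*t), t*exp(-2*t) + exp(-2*t), t*exp(-2*t)]
  [-t*exp(-2*t), t*exp(-2*t), t*exp(-2*t) + exp(-2*t)]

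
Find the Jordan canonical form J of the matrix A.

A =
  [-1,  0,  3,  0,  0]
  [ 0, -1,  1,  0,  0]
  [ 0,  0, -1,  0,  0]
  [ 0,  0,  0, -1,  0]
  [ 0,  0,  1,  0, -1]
J_2(-1) ⊕ J_1(-1) ⊕ J_1(-1) ⊕ J_1(-1)

The characteristic polynomial is
  det(x·I − A) = x^5 + 5*x^4 + 10*x^3 + 10*x^2 + 5*x + 1 = (x + 1)^5

Eigenvalues and multiplicities (the geometric multiplicity of λ is n − rank(A − λI), which equals the number of Jordan blocks for λ):
  λ = -1: algebraic multiplicity = 5, geometric multiplicity = 4

Determining the block sizes for each eigenvalue:
  λ = -1: 4 blocks summing to 5 forces exactly one block of size 2 and the rest size 1 → block sizes [2, 1, 1, 1]

Assembling the blocks gives a Jordan form
J =
  [-1,  1,  0,  0,  0]
  [ 0, -1,  0,  0,  0]
  [ 0,  0, -1,  0,  0]
  [ 0,  0,  0, -1,  0]
  [ 0,  0,  0,  0, -1]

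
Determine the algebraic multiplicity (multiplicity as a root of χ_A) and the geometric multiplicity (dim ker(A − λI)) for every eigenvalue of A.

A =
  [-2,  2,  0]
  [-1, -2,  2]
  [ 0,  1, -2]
λ = -2: alg = 3, geom = 1

Step 1 — factor the characteristic polynomial to read off the algebraic multiplicities:
  χ_A(x) = (x + 2)^3

Step 2 — compute geometric multiplicities via the rank-nullity identity g(λ) = n − rank(A − λI):
  rank(A − (-2)·I) = 2, so dim ker(A − (-2)·I) = n − 2 = 1

Summary:
  λ = -2: algebraic multiplicity = 3, geometric multiplicity = 1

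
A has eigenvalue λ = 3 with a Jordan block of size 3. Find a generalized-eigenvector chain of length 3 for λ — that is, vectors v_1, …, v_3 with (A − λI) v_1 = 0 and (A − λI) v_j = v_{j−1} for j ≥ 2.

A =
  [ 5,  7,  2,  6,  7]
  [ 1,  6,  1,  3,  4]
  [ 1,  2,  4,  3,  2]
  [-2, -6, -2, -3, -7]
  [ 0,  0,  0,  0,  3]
A Jordan chain for λ = 3 of length 3:
v_1 = (1, 0, -1, 0, 0)ᵀ
v_2 = (2, 1, 1, -2, 0)ᵀ
v_3 = (1, 0, 0, 0, 0)ᵀ

Let N = A − (3)·I. We want v_3 with N^3 v_3 = 0 but N^2 v_3 ≠ 0; then v_{j-1} := N · v_j for j = 3, …, 2.

Pick v_3 = (1, 0, 0, 0, 0)ᵀ.
Then v_2 = N · v_3 = (2, 1, 1, -2, 0)ᵀ.
Then v_1 = N · v_2 = (1, 0, -1, 0, 0)ᵀ.

Sanity check: (A − (3)·I) v_1 = (0, 0, 0, 0, 0)ᵀ = 0. ✓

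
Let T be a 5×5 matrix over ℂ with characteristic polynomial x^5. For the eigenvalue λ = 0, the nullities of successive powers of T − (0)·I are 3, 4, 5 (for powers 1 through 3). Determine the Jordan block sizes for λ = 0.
Block sizes for λ = 0: [3, 1, 1]

From the dimensions of kernels of powers, the number of Jordan blocks of size at least j is d_j − d_{j−1} where d_j = dim ker(N^j) (with d_0 = 0). Computing the differences gives [3, 1, 1].
The number of blocks of size exactly k is (#blocks of size ≥ k) − (#blocks of size ≥ k + 1), so the partition is: 2 block(s) of size 1, 1 block(s) of size 3.
In nonincreasing order the block sizes are [3, 1, 1].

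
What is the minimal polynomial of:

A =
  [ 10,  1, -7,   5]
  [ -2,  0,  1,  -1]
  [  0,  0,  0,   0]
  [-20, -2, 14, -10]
x^3

The characteristic polynomial is χ_A(x) = x^4, so the eigenvalues are known. The minimal polynomial is
  m_A(x) = Π_λ (x − λ)^{k_λ}
where k_λ is the size of the *largest* Jordan block for λ (equivalently, the smallest k with (A − λI)^k v = 0 for every generalised eigenvector v of λ).

  λ = 0: largest Jordan block has size 3, contributing (x − 0)^3

So m_A(x) = x^3 = x^3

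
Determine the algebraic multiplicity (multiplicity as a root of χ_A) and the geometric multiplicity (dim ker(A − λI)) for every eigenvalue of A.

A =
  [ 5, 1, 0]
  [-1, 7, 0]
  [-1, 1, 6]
λ = 6: alg = 3, geom = 2

Step 1 — factor the characteristic polynomial to read off the algebraic multiplicities:
  χ_A(x) = (x - 6)^3

Step 2 — compute geometric multiplicities via the rank-nullity identity g(λ) = n − rank(A − λI):
  rank(A − (6)·I) = 1, so dim ker(A − (6)·I) = n − 1 = 2

Summary:
  λ = 6: algebraic multiplicity = 3, geometric multiplicity = 2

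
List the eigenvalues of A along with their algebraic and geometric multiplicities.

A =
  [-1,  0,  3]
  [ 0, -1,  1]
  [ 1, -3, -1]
λ = -1: alg = 3, geom = 1

Step 1 — factor the characteristic polynomial to read off the algebraic multiplicities:
  χ_A(x) = (x + 1)^3

Step 2 — compute geometric multiplicities via the rank-nullity identity g(λ) = n − rank(A − λI):
  rank(A − (-1)·I) = 2, so dim ker(A − (-1)·I) = n − 2 = 1

Summary:
  λ = -1: algebraic multiplicity = 3, geometric multiplicity = 1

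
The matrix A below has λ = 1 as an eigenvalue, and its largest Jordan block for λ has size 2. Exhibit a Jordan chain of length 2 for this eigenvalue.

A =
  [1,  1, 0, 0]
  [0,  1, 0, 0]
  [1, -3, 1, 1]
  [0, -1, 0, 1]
A Jordan chain for λ = 1 of length 2:
v_1 = (0, 0, 1, 0)ᵀ
v_2 = (1, 0, 0, 0)ᵀ

Let N = A − (1)·I. We want v_2 with N^2 v_2 = 0 but N^1 v_2 ≠ 0; then v_{j-1} := N · v_j for j = 2, …, 2.

Pick v_2 = (1, 0, 0, 0)ᵀ.
Then v_1 = N · v_2 = (0, 0, 1, 0)ᵀ.

Sanity check: (A − (1)·I) v_1 = (0, 0, 0, 0)ᵀ = 0. ✓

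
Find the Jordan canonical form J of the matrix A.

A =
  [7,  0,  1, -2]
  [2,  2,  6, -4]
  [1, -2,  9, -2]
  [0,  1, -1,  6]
J_3(6) ⊕ J_1(6)

The characteristic polynomial is
  det(x·I − A) = x^4 - 24*x^3 + 216*x^2 - 864*x + 1296 = (x - 6)^4

Eigenvalues and multiplicities (the geometric multiplicity of λ is n − rank(A − λI), which equals the number of Jordan blocks for λ):
  λ = 6: algebraic multiplicity = 4, geometric multiplicity = 2

Determining the block sizes for each eigenvalue:
  λ = 6: with am = 4 and gm = 2, the partition is not yet determined (e.g. several partitions of 4 into 2 parts exist). Let N = A − (6)·I. Computing rank(N^1) = 2, rank(N^2) = 1, rank(N^3) = 0; the number of blocks of size ≥ j is rank(N^{j−1}) − rank(N^j), giving [2, 1, 1]. So we have 1 block(s) of size 3, 1 block(s) of size 1 → block sizes [3, 1]

Assembling the blocks gives a Jordan form
J =
  [6, 1, 0, 0]
  [0, 6, 1, 0]
  [0, 0, 6, 0]
  [0, 0, 0, 6]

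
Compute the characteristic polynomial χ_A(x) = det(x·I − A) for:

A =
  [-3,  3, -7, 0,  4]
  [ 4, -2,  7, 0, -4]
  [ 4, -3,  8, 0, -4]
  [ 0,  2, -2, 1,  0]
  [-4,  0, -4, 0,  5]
x^5 - 9*x^4 + 26*x^3 - 34*x^2 + 21*x - 5

Expanding det(x·I − A) (e.g. by cofactor expansion or by noting that A is similar to its Jordan form J, which has the same characteristic polynomial as A) gives
  χ_A(x) = x^5 - 9*x^4 + 26*x^3 - 34*x^2 + 21*x - 5
which factors as (x - 5)*(x - 1)^4. The eigenvalues (with algebraic multiplicities) are λ = 1 with multiplicity 4, λ = 5 with multiplicity 1.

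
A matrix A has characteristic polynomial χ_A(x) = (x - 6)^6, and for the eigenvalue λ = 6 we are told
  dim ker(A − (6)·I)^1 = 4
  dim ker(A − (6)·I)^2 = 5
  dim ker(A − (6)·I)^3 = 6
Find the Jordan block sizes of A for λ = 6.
Block sizes for λ = 6: [3, 1, 1, 1]

From the dimensions of kernels of powers, the number of Jordan blocks of size at least j is d_j − d_{j−1} where d_j = dim ker(N^j) (with d_0 = 0). Computing the differences gives [4, 1, 1].
The number of blocks of size exactly k is (#blocks of size ≥ k) − (#blocks of size ≥ k + 1), so the partition is: 3 block(s) of size 1, 1 block(s) of size 3.
In nonincreasing order the block sizes are [3, 1, 1, 1].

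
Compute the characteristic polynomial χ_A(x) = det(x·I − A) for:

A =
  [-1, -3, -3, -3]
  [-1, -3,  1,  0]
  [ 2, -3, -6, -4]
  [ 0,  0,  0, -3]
x^4 + 13*x^3 + 63*x^2 + 135*x + 108

Expanding det(x·I − A) (e.g. by cofactor expansion or by noting that A is similar to its Jordan form J, which has the same characteristic polynomial as A) gives
  χ_A(x) = x^4 + 13*x^3 + 63*x^2 + 135*x + 108
which factors as (x + 3)^3*(x + 4). The eigenvalues (with algebraic multiplicities) are λ = -4 with multiplicity 1, λ = -3 with multiplicity 3.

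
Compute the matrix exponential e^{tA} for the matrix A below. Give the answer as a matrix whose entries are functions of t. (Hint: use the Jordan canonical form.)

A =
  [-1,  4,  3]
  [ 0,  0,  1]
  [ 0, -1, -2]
e^{tA} =
  [exp(-t), t^2*exp(-t)/2 + 4*t*exp(-t), t^2*exp(-t)/2 + 3*t*exp(-t)]
  [0, t*exp(-t) + exp(-t), t*exp(-t)]
  [0, -t*exp(-t), -t*exp(-t) + exp(-t)]

Strategy: write A = P · J · P⁻¹ where J is a Jordan canonical form, so e^{tA} = P · e^{tJ} · P⁻¹, and e^{tJ} can be computed block-by-block.

A has Jordan form
J =
  [-1,  1,  0]
  [ 0, -1,  1]
  [ 0,  0, -1]
(up to reordering of blocks).

Per-block formulas:
  For a 3×3 Jordan block J_3(-1): exp(t · J_3(-1)) = e^(-1t)·(I + t·N + (t^2/2)·N^2), where N is the 3×3 nilpotent shift.

After assembling e^{tJ} and conjugating by P, we get:

e^{tA} =
  [exp(-t), t^2*exp(-t)/2 + 4*t*exp(-t), t^2*exp(-t)/2 + 3*t*exp(-t)]
  [0, t*exp(-t) + exp(-t), t*exp(-t)]
  [0, -t*exp(-t), -t*exp(-t) + exp(-t)]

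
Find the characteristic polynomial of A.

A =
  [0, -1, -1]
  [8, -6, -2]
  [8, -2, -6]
x^3 + 12*x^2 + 48*x + 64

Expanding det(x·I − A) (e.g. by cofactor expansion or by noting that A is similar to its Jordan form J, which has the same characteristic polynomial as A) gives
  χ_A(x) = x^3 + 12*x^2 + 48*x + 64
which factors as (x + 4)^3. The eigenvalues (with algebraic multiplicities) are λ = -4 with multiplicity 3.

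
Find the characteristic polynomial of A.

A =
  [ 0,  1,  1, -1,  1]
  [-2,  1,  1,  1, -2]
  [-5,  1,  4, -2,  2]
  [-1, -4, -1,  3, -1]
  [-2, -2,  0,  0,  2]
x^5 - 10*x^4 + 40*x^3 - 80*x^2 + 80*x - 32

Expanding det(x·I − A) (e.g. by cofactor expansion or by noting that A is similar to its Jordan form J, which has the same characteristic polynomial as A) gives
  χ_A(x) = x^5 - 10*x^4 + 40*x^3 - 80*x^2 + 80*x - 32
which factors as (x - 2)^5. The eigenvalues (with algebraic multiplicities) are λ = 2 with multiplicity 5.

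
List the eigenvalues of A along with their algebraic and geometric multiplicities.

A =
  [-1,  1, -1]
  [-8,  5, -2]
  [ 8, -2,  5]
λ = 3: alg = 3, geom = 2

Step 1 — factor the characteristic polynomial to read off the algebraic multiplicities:
  χ_A(x) = (x - 3)^3

Step 2 — compute geometric multiplicities via the rank-nullity identity g(λ) = n − rank(A − λI):
  rank(A − (3)·I) = 1, so dim ker(A − (3)·I) = n − 1 = 2

Summary:
  λ = 3: algebraic multiplicity = 3, geometric multiplicity = 2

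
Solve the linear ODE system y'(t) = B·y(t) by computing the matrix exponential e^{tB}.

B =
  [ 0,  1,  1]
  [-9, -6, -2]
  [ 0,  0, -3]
e^{tB} =
  [3*t*exp(-3*t) + exp(-3*t), t*exp(-3*t), t^2*exp(-3*t)/2 + t*exp(-3*t)]
  [-9*t*exp(-3*t), -3*t*exp(-3*t) + exp(-3*t), -3*t^2*exp(-3*t)/2 - 2*t*exp(-3*t)]
  [0, 0, exp(-3*t)]

Strategy: write B = P · J · P⁻¹ where J is a Jordan canonical form, so e^{tB} = P · e^{tJ} · P⁻¹, and e^{tJ} can be computed block-by-block.

B has Jordan form
J =
  [-3,  1,  0]
  [ 0, -3,  1]
  [ 0,  0, -3]
(up to reordering of blocks).

Per-block formulas:
  For a 3×3 Jordan block J_3(-3): exp(t · J_3(-3)) = e^(-3t)·(I + t·N + (t^2/2)·N^2), where N is the 3×3 nilpotent shift.

After assembling e^{tJ} and conjugating by P, we get:

e^{tB} =
  [3*t*exp(-3*t) + exp(-3*t), t*exp(-3*t), t^2*exp(-3*t)/2 + t*exp(-3*t)]
  [-9*t*exp(-3*t), -3*t*exp(-3*t) + exp(-3*t), -3*t^2*exp(-3*t)/2 - 2*t*exp(-3*t)]
  [0, 0, exp(-3*t)]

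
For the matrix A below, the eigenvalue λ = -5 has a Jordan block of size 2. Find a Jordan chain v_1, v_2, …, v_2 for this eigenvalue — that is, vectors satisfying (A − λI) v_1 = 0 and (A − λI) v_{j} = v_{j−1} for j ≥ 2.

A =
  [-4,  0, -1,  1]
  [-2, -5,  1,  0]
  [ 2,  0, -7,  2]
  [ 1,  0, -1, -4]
A Jordan chain for λ = -5 of length 2:
v_1 = (1, -2, 2, 1)ᵀ
v_2 = (1, 0, 0, 0)ᵀ

Let N = A − (-5)·I. We want v_2 with N^2 v_2 = 0 but N^1 v_2 ≠ 0; then v_{j-1} := N · v_j for j = 2, …, 2.

Pick v_2 = (1, 0, 0, 0)ᵀ.
Then v_1 = N · v_2 = (1, -2, 2, 1)ᵀ.

Sanity check: (A − (-5)·I) v_1 = (0, 0, 0, 0)ᵀ = 0. ✓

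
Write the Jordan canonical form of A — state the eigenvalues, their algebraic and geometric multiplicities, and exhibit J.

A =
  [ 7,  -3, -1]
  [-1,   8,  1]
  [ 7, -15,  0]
J_3(5)

The characteristic polynomial is
  det(x·I − A) = x^3 - 15*x^2 + 75*x - 125 = (x - 5)^3

Eigenvalues and multiplicities (the geometric multiplicity of λ is n − rank(A − λI), which equals the number of Jordan blocks for λ):
  λ = 5: algebraic multiplicity = 3, geometric multiplicity = 1

Determining the block sizes for each eigenvalue:
  λ = 5: one block (gm = 1), so the single block has size am = 3 → block sizes [3]

Assembling the blocks gives a Jordan form
J =
  [5, 1, 0]
  [0, 5, 1]
  [0, 0, 5]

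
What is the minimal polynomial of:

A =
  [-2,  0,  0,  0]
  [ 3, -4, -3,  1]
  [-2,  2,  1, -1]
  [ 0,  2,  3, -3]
x^2 + 4*x + 4

The characteristic polynomial is χ_A(x) = (x + 2)^4, so the eigenvalues are known. The minimal polynomial is
  m_A(x) = Π_λ (x − λ)^{k_λ}
where k_λ is the size of the *largest* Jordan block for λ (equivalently, the smallest k with (A − λI)^k v = 0 for every generalised eigenvector v of λ).

  λ = -2: largest Jordan block has size 2, contributing (x + 2)^2

So m_A(x) = (x + 2)^2 = x^2 + 4*x + 4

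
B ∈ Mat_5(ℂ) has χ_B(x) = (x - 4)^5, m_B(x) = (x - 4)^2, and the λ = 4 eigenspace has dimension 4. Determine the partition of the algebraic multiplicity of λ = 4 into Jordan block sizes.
Block sizes for λ = 4: [2, 1, 1, 1]

Step 1 — from the characteristic polynomial, algebraic multiplicity of λ = 4 is 5. From dim ker(B − (4)·I) = 4, there are exactly 4 Jordan blocks for λ = 4.
Step 2 — from the minimal polynomial, the factor (x − 4)^2 tells us the largest block for λ = 4 has size 2.
Step 3 — with total size 5, 4 blocks, and largest block 2, the block sizes (in nonincreasing order) are [2, 1, 1, 1].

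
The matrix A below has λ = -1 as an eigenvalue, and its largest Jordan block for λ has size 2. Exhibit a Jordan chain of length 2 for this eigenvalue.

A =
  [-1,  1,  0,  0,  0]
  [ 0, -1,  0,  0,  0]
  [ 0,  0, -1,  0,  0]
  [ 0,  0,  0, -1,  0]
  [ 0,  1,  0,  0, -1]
A Jordan chain for λ = -1 of length 2:
v_1 = (1, 0, 0, 0, 1)ᵀ
v_2 = (0, 1, 0, 0, 0)ᵀ

Let N = A − (-1)·I. We want v_2 with N^2 v_2 = 0 but N^1 v_2 ≠ 0; then v_{j-1} := N · v_j for j = 2, …, 2.

Pick v_2 = (0, 1, 0, 0, 0)ᵀ.
Then v_1 = N · v_2 = (1, 0, 0, 0, 1)ᵀ.

Sanity check: (A − (-1)·I) v_1 = (0, 0, 0, 0, 0)ᵀ = 0. ✓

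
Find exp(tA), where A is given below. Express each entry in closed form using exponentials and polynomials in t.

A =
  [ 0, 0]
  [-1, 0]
e^{tA} =
  [1, 0]
  [-t, 1]

Strategy: write A = P · J · P⁻¹ where J is a Jordan canonical form, so e^{tA} = P · e^{tJ} · P⁻¹, and e^{tJ} can be computed block-by-block.

A has Jordan form
J =
  [0, 1]
  [0, 0]
(up to reordering of blocks).

Per-block formulas:
  For a 2×2 Jordan block J_2(0): exp(t · J_2(0)) = e^(0t)·(I + t·N), where N is the 2×2 nilpotent shift.

After assembling e^{tJ} and conjugating by P, we get:

e^{tA} =
  [1, 0]
  [-t, 1]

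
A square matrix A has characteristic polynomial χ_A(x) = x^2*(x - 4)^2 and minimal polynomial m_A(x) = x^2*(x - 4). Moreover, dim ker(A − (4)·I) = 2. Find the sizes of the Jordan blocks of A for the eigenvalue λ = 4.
Block sizes for λ = 4: [1, 1]

Step 1 — from the characteristic polynomial, algebraic multiplicity of λ = 4 is 2. From dim ker(A − (4)·I) = 2, there are exactly 2 Jordan blocks for λ = 4.
Step 2 — from the minimal polynomial, the factor (x − 4) tells us the largest block for λ = 4 has size 1.
Step 3 — with total size 2, 2 blocks, and largest block 1, the block sizes (in nonincreasing order) are [1, 1].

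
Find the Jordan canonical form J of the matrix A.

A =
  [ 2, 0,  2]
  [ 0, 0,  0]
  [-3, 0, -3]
J_1(-1) ⊕ J_1(0) ⊕ J_1(0)

The characteristic polynomial is
  det(x·I − A) = x^3 + x^2 = x^2*(x + 1)

Eigenvalues and multiplicities (the geometric multiplicity of λ is n − rank(A − λI), which equals the number of Jordan blocks for λ):
  λ = -1: algebraic multiplicity = 1, geometric multiplicity = 1
  λ = 0: algebraic multiplicity = 2, geometric multiplicity = 2

Determining the block sizes for each eigenvalue:
  λ = -1: one block (gm = 1), so the single block has size am = 1 → block sizes [1]
  λ = 0: gm = am = 2, so every block has size 1 → block sizes [1, 1]

Assembling the blocks gives a Jordan form
J =
  [-1, 0, 0]
  [ 0, 0, 0]
  [ 0, 0, 0]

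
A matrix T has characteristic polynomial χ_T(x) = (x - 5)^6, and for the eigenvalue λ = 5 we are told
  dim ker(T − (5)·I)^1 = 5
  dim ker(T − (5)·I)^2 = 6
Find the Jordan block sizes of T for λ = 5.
Block sizes for λ = 5: [2, 1, 1, 1, 1]

From the dimensions of kernels of powers, the number of Jordan blocks of size at least j is d_j − d_{j−1} where d_j = dim ker(N^j) (with d_0 = 0). Computing the differences gives [5, 1].
The number of blocks of size exactly k is (#blocks of size ≥ k) − (#blocks of size ≥ k + 1), so the partition is: 4 block(s) of size 1, 1 block(s) of size 2.
In nonincreasing order the block sizes are [2, 1, 1, 1, 1].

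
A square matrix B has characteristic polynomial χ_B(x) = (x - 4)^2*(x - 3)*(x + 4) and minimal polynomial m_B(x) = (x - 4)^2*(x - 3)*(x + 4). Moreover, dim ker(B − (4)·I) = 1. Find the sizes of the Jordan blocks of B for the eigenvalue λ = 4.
Block sizes for λ = 4: [2]

Step 1 — from the characteristic polynomial, algebraic multiplicity of λ = 4 is 2. From dim ker(B − (4)·I) = 1, there are exactly 1 Jordan blocks for λ = 4.
Step 2 — from the minimal polynomial, the factor (x − 4)^2 tells us the largest block for λ = 4 has size 2.
Step 3 — with total size 2, 1 blocks, and largest block 2, the block sizes (in nonincreasing order) are [2].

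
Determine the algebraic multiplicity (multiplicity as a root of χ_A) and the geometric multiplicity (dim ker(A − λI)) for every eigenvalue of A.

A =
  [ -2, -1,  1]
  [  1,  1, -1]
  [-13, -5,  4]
λ = 1: alg = 3, geom = 1

Step 1 — factor the characteristic polynomial to read off the algebraic multiplicities:
  χ_A(x) = (x - 1)^3

Step 2 — compute geometric multiplicities via the rank-nullity identity g(λ) = n − rank(A − λI):
  rank(A − (1)·I) = 2, so dim ker(A − (1)·I) = n − 2 = 1

Summary:
  λ = 1: algebraic multiplicity = 3, geometric multiplicity = 1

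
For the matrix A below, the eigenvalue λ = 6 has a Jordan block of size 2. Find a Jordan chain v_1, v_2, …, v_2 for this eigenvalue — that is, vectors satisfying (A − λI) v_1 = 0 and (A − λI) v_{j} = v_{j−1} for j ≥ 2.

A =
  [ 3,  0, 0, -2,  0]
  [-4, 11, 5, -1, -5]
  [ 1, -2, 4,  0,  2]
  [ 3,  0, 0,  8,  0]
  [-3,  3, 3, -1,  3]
A Jordan chain for λ = 6 of length 2:
v_1 = (0, 5, -2, 0, 3)ᵀ
v_2 = (0, 1, 0, 0, 0)ᵀ

Let N = A − (6)·I. We want v_2 with N^2 v_2 = 0 but N^1 v_2 ≠ 0; then v_{j-1} := N · v_j for j = 2, …, 2.

Pick v_2 = (0, 1, 0, 0, 0)ᵀ.
Then v_1 = N · v_2 = (0, 5, -2, 0, 3)ᵀ.

Sanity check: (A − (6)·I) v_1 = (0, 0, 0, 0, 0)ᵀ = 0. ✓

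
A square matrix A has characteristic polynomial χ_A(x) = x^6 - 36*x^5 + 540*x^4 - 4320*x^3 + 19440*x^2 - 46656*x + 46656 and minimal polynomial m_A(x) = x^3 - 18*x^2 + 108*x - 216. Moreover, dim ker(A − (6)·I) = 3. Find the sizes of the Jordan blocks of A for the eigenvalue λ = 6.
Block sizes for λ = 6: [3, 2, 1]

Step 1 — from the characteristic polynomial, algebraic multiplicity of λ = 6 is 6. From dim ker(A − (6)·I) = 3, there are exactly 3 Jordan blocks for λ = 6.
Step 2 — from the minimal polynomial, the factor (x − 6)^3 tells us the largest block for λ = 6 has size 3.
Step 3 — with total size 6, 3 blocks, and largest block 3, the block sizes (in nonincreasing order) are [3, 2, 1].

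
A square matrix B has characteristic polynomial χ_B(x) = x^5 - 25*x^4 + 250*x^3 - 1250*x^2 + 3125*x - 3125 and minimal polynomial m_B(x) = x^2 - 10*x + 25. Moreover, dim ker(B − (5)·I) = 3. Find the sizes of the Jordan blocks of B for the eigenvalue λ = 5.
Block sizes for λ = 5: [2, 2, 1]

Step 1 — from the characteristic polynomial, algebraic multiplicity of λ = 5 is 5. From dim ker(B − (5)·I) = 3, there are exactly 3 Jordan blocks for λ = 5.
Step 2 — from the minimal polynomial, the factor (x − 5)^2 tells us the largest block for λ = 5 has size 2.
Step 3 — with total size 5, 3 blocks, and largest block 2, the block sizes (in nonincreasing order) are [2, 2, 1].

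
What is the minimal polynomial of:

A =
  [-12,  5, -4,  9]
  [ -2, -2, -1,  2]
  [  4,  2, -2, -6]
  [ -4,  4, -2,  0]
x^3 + 12*x^2 + 48*x + 64

The characteristic polynomial is χ_A(x) = (x + 4)^4, so the eigenvalues are known. The minimal polynomial is
  m_A(x) = Π_λ (x − λ)^{k_λ}
where k_λ is the size of the *largest* Jordan block for λ (equivalently, the smallest k with (A − λI)^k v = 0 for every generalised eigenvector v of λ).

  λ = -4: largest Jordan block has size 3, contributing (x + 4)^3

So m_A(x) = (x + 4)^3 = x^3 + 12*x^2 + 48*x + 64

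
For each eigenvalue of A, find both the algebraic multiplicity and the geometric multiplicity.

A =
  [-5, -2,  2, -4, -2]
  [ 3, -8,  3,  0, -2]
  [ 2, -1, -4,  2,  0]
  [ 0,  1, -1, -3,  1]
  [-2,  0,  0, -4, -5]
λ = -5: alg = 5, geom = 2

Step 1 — factor the characteristic polynomial to read off the algebraic multiplicities:
  χ_A(x) = (x + 5)^5

Step 2 — compute geometric multiplicities via the rank-nullity identity g(λ) = n − rank(A − λI):
  rank(A − (-5)·I) = 3, so dim ker(A − (-5)·I) = n − 3 = 2

Summary:
  λ = -5: algebraic multiplicity = 5, geometric multiplicity = 2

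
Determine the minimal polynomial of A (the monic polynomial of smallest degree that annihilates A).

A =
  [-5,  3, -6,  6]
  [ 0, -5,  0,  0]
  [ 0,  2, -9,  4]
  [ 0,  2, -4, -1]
x^2 + 10*x + 25

The characteristic polynomial is χ_A(x) = (x + 5)^4, so the eigenvalues are known. The minimal polynomial is
  m_A(x) = Π_λ (x − λ)^{k_λ}
where k_λ is the size of the *largest* Jordan block for λ (equivalently, the smallest k with (A − λI)^k v = 0 for every generalised eigenvector v of λ).

  λ = -5: largest Jordan block has size 2, contributing (x + 5)^2

So m_A(x) = (x + 5)^2 = x^2 + 10*x + 25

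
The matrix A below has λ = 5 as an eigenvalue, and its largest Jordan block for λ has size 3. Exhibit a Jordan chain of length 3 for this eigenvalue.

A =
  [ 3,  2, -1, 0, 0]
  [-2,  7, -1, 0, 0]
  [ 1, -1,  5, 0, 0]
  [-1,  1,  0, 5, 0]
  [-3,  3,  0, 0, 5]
A Jordan chain for λ = 5 of length 3:
v_1 = (-1, -1, 0, 0, 0)ᵀ
v_2 = (-2, -2, 1, -1, -3)ᵀ
v_3 = (1, 0, 0, 0, 0)ᵀ

Let N = A − (5)·I. We want v_3 with N^3 v_3 = 0 but N^2 v_3 ≠ 0; then v_{j-1} := N · v_j for j = 3, …, 2.

Pick v_3 = (1, 0, 0, 0, 0)ᵀ.
Then v_2 = N · v_3 = (-2, -2, 1, -1, -3)ᵀ.
Then v_1 = N · v_2 = (-1, -1, 0, 0, 0)ᵀ.

Sanity check: (A − (5)·I) v_1 = (0, 0, 0, 0, 0)ᵀ = 0. ✓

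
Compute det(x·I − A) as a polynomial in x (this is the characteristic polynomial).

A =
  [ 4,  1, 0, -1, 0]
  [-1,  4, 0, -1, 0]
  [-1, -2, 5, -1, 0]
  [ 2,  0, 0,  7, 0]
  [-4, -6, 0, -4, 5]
x^5 - 25*x^4 + 250*x^3 - 1250*x^2 + 3125*x - 3125

Expanding det(x·I − A) (e.g. by cofactor expansion or by noting that A is similar to its Jordan form J, which has the same characteristic polynomial as A) gives
  χ_A(x) = x^5 - 25*x^4 + 250*x^3 - 1250*x^2 + 3125*x - 3125
which factors as (x - 5)^5. The eigenvalues (with algebraic multiplicities) are λ = 5 with multiplicity 5.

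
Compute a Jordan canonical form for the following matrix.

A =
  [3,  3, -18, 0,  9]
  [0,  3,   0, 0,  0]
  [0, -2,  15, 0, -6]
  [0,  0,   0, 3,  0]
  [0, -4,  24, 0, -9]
J_2(3) ⊕ J_1(3) ⊕ J_1(3) ⊕ J_1(3)

The characteristic polynomial is
  det(x·I − A) = x^5 - 15*x^4 + 90*x^3 - 270*x^2 + 405*x - 243 = (x - 3)^5

Eigenvalues and multiplicities (the geometric multiplicity of λ is n − rank(A − λI), which equals the number of Jordan blocks for λ):
  λ = 3: algebraic multiplicity = 5, geometric multiplicity = 4

Determining the block sizes for each eigenvalue:
  λ = 3: 4 blocks summing to 5 forces exactly one block of size 2 and the rest size 1 → block sizes [2, 1, 1, 1]

Assembling the blocks gives a Jordan form
J =
  [3, 1, 0, 0, 0]
  [0, 3, 0, 0, 0]
  [0, 0, 3, 0, 0]
  [0, 0, 0, 3, 0]
  [0, 0, 0, 0, 3]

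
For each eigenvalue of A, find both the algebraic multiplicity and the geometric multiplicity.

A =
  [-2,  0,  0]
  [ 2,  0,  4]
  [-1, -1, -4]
λ = -2: alg = 3, geom = 2

Step 1 — factor the characteristic polynomial to read off the algebraic multiplicities:
  χ_A(x) = (x + 2)^3

Step 2 — compute geometric multiplicities via the rank-nullity identity g(λ) = n − rank(A − λI):
  rank(A − (-2)·I) = 1, so dim ker(A − (-2)·I) = n − 1 = 2

Summary:
  λ = -2: algebraic multiplicity = 3, geometric multiplicity = 2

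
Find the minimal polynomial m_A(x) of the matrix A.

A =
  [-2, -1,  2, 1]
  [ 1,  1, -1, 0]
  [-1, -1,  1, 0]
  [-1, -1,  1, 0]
x^3

The characteristic polynomial is χ_A(x) = x^4, so the eigenvalues are known. The minimal polynomial is
  m_A(x) = Π_λ (x − λ)^{k_λ}
where k_λ is the size of the *largest* Jordan block for λ (equivalently, the smallest k with (A − λI)^k v = 0 for every generalised eigenvector v of λ).

  λ = 0: largest Jordan block has size 3, contributing (x − 0)^3

So m_A(x) = x^3 = x^3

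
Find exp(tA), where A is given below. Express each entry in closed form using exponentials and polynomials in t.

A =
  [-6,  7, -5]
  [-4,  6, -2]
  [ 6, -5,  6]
e^{tA} =
  [3*t^2*exp(2*t) - 8*t*exp(2*t) + exp(2*t), -3*t^2*exp(2*t)/2 + 7*t*exp(2*t), 3*t^2*exp(2*t) - 5*t*exp(2*t)]
  [2*t^2*exp(2*t) - 4*t*exp(2*t), -t^2*exp(2*t) + 4*t*exp(2*t) + exp(2*t), 2*t^2*exp(2*t) - 2*t*exp(2*t)]
  [-2*t^2*exp(2*t) + 6*t*exp(2*t), t^2*exp(2*t) - 5*t*exp(2*t), -2*t^2*exp(2*t) + 4*t*exp(2*t) + exp(2*t)]

Strategy: write A = P · J · P⁻¹ where J is a Jordan canonical form, so e^{tA} = P · e^{tJ} · P⁻¹, and e^{tJ} can be computed block-by-block.

A has Jordan form
J =
  [2, 1, 0]
  [0, 2, 1]
  [0, 0, 2]
(up to reordering of blocks).

Per-block formulas:
  For a 3×3 Jordan block J_3(2): exp(t · J_3(2)) = e^(2t)·(I + t·N + (t^2/2)·N^2), where N is the 3×3 nilpotent shift.

After assembling e^{tJ} and conjugating by P, we get:

e^{tA} =
  [3*t^2*exp(2*t) - 8*t*exp(2*t) + exp(2*t), -3*t^2*exp(2*t)/2 + 7*t*exp(2*t), 3*t^2*exp(2*t) - 5*t*exp(2*t)]
  [2*t^2*exp(2*t) - 4*t*exp(2*t), -t^2*exp(2*t) + 4*t*exp(2*t) + exp(2*t), 2*t^2*exp(2*t) - 2*t*exp(2*t)]
  [-2*t^2*exp(2*t) + 6*t*exp(2*t), t^2*exp(2*t) - 5*t*exp(2*t), -2*t^2*exp(2*t) + 4*t*exp(2*t) + exp(2*t)]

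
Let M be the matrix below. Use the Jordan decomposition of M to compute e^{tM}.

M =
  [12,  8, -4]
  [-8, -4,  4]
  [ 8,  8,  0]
e^{tM} =
  [3*exp(4*t) - 2, 2*exp(4*t) - 2, 1 - exp(4*t)]
  [2 - 2*exp(4*t), 2 - exp(4*t), exp(4*t) - 1]
  [2*exp(4*t) - 2, 2*exp(4*t) - 2, 1]

Strategy: write M = P · J · P⁻¹ where J is a Jordan canonical form, so e^{tM} = P · e^{tJ} · P⁻¹, and e^{tJ} can be computed block-by-block.

M has Jordan form
J =
  [0, 0, 0]
  [0, 4, 0]
  [0, 0, 4]
(up to reordering of blocks).

Per-block formulas:
  For a 1×1 block at λ = 4: exp(t · [4]) = [e^(4t)].
  For a 1×1 block at λ = 0: exp(t · [0]) = [e^(0t)].

After assembling e^{tJ} and conjugating by P, we get:

e^{tM} =
  [3*exp(4*t) - 2, 2*exp(4*t) - 2, 1 - exp(4*t)]
  [2 - 2*exp(4*t), 2 - exp(4*t), exp(4*t) - 1]
  [2*exp(4*t) - 2, 2*exp(4*t) - 2, 1]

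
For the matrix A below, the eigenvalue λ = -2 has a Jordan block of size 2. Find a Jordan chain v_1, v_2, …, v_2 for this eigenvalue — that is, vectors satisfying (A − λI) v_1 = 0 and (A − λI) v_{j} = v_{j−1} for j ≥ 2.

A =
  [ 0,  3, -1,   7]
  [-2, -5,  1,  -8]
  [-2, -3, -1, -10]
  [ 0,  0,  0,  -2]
A Jordan chain for λ = -2 of length 2:
v_1 = (2, -2, -2, 0)ᵀ
v_2 = (1, 0, 0, 0)ᵀ

Let N = A − (-2)·I. We want v_2 with N^2 v_2 = 0 but N^1 v_2 ≠ 0; then v_{j-1} := N · v_j for j = 2, …, 2.

Pick v_2 = (1, 0, 0, 0)ᵀ.
Then v_1 = N · v_2 = (2, -2, -2, 0)ᵀ.

Sanity check: (A − (-2)·I) v_1 = (0, 0, 0, 0)ᵀ = 0. ✓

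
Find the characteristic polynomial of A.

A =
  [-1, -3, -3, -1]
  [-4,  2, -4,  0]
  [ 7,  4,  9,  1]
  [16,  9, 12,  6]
x^4 - 16*x^3 + 96*x^2 - 256*x + 256

Expanding det(x·I − A) (e.g. by cofactor expansion or by noting that A is similar to its Jordan form J, which has the same characteristic polynomial as A) gives
  χ_A(x) = x^4 - 16*x^3 + 96*x^2 - 256*x + 256
which factors as (x - 4)^4. The eigenvalues (with algebraic multiplicities) are λ = 4 with multiplicity 4.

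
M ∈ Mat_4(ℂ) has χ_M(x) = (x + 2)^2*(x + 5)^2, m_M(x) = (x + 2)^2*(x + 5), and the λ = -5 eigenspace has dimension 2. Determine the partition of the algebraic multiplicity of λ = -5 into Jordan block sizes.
Block sizes for λ = -5: [1, 1]

Step 1 — from the characteristic polynomial, algebraic multiplicity of λ = -5 is 2. From dim ker(M − (-5)·I) = 2, there are exactly 2 Jordan blocks for λ = -5.
Step 2 — from the minimal polynomial, the factor (x + 5) tells us the largest block for λ = -5 has size 1.
Step 3 — with total size 2, 2 blocks, and largest block 1, the block sizes (in nonincreasing order) are [1, 1].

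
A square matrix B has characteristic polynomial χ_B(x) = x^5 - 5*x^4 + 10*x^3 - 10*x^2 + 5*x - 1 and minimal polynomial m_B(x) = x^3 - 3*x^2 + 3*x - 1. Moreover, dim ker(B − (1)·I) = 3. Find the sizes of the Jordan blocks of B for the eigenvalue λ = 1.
Block sizes for λ = 1: [3, 1, 1]

Step 1 — from the characteristic polynomial, algebraic multiplicity of λ = 1 is 5. From dim ker(B − (1)·I) = 3, there are exactly 3 Jordan blocks for λ = 1.
Step 2 — from the minimal polynomial, the factor (x − 1)^3 tells us the largest block for λ = 1 has size 3.
Step 3 — with total size 5, 3 blocks, and largest block 3, the block sizes (in nonincreasing order) are [3, 1, 1].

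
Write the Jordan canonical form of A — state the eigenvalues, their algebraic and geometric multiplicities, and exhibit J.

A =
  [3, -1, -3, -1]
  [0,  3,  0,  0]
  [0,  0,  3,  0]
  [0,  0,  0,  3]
J_2(3) ⊕ J_1(3) ⊕ J_1(3)

The characteristic polynomial is
  det(x·I − A) = x^4 - 12*x^3 + 54*x^2 - 108*x + 81 = (x - 3)^4

Eigenvalues and multiplicities (the geometric multiplicity of λ is n − rank(A − λI), which equals the number of Jordan blocks for λ):
  λ = 3: algebraic multiplicity = 4, geometric multiplicity = 3

Determining the block sizes for each eigenvalue:
  λ = 3: 3 blocks summing to 4 forces exactly one block of size 2 and the rest size 1 → block sizes [2, 1, 1]

Assembling the blocks gives a Jordan form
J =
  [3, 1, 0, 0]
  [0, 3, 0, 0]
  [0, 0, 3, 0]
  [0, 0, 0, 3]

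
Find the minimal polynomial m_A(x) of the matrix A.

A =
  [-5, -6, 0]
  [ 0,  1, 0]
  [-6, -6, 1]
x^2 + 4*x - 5

The characteristic polynomial is χ_A(x) = (x - 1)^2*(x + 5), so the eigenvalues are known. The minimal polynomial is
  m_A(x) = Π_λ (x − λ)^{k_λ}
where k_λ is the size of the *largest* Jordan block for λ (equivalently, the smallest k with (A − λI)^k v = 0 for every generalised eigenvector v of λ).

  λ = -5: largest Jordan block has size 1, contributing (x + 5)
  λ = 1: largest Jordan block has size 1, contributing (x − 1)

So m_A(x) = (x - 1)*(x + 5) = x^2 + 4*x - 5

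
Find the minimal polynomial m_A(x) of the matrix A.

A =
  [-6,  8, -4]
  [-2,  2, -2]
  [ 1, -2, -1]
x^2 + 3*x + 2

The characteristic polynomial is χ_A(x) = (x + 1)*(x + 2)^2, so the eigenvalues are known. The minimal polynomial is
  m_A(x) = Π_λ (x − λ)^{k_λ}
where k_λ is the size of the *largest* Jordan block for λ (equivalently, the smallest k with (A − λI)^k v = 0 for every generalised eigenvector v of λ).

  λ = -2: largest Jordan block has size 1, contributing (x + 2)
  λ = -1: largest Jordan block has size 1, contributing (x + 1)

So m_A(x) = (x + 1)*(x + 2) = x^2 + 3*x + 2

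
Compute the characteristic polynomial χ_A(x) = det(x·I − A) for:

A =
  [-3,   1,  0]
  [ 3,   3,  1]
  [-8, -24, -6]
x^3 + 6*x^2 + 12*x + 8

Expanding det(x·I − A) (e.g. by cofactor expansion or by noting that A is similar to its Jordan form J, which has the same characteristic polynomial as A) gives
  χ_A(x) = x^3 + 6*x^2 + 12*x + 8
which factors as (x + 2)^3. The eigenvalues (with algebraic multiplicities) are λ = -2 with multiplicity 3.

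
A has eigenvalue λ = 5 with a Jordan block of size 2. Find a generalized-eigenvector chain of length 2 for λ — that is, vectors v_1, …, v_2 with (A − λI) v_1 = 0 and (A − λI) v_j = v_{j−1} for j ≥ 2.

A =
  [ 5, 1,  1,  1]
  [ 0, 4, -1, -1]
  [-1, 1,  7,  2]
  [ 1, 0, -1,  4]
A Jordan chain for λ = 5 of length 2:
v_1 = (0, 0, -1, 1)ᵀ
v_2 = (1, 0, 0, 0)ᵀ

Let N = A − (5)·I. We want v_2 with N^2 v_2 = 0 but N^1 v_2 ≠ 0; then v_{j-1} := N · v_j for j = 2, …, 2.

Pick v_2 = (1, 0, 0, 0)ᵀ.
Then v_1 = N · v_2 = (0, 0, -1, 1)ᵀ.

Sanity check: (A − (5)·I) v_1 = (0, 0, 0, 0)ᵀ = 0. ✓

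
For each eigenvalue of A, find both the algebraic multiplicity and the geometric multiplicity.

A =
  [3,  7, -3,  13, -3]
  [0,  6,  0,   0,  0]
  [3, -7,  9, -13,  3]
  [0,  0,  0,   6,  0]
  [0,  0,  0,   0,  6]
λ = 6: alg = 5, geom = 4

Step 1 — factor the characteristic polynomial to read off the algebraic multiplicities:
  χ_A(x) = (x - 6)^5

Step 2 — compute geometric multiplicities via the rank-nullity identity g(λ) = n − rank(A − λI):
  rank(A − (6)·I) = 1, so dim ker(A − (6)·I) = n − 1 = 4

Summary:
  λ = 6: algebraic multiplicity = 5, geometric multiplicity = 4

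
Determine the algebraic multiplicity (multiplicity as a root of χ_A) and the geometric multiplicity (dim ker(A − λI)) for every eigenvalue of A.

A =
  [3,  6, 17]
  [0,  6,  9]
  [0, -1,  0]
λ = 3: alg = 3, geom = 1

Step 1 — factor the characteristic polynomial to read off the algebraic multiplicities:
  χ_A(x) = (x - 3)^3

Step 2 — compute geometric multiplicities via the rank-nullity identity g(λ) = n − rank(A − λI):
  rank(A − (3)·I) = 2, so dim ker(A − (3)·I) = n − 2 = 1

Summary:
  λ = 3: algebraic multiplicity = 3, geometric multiplicity = 1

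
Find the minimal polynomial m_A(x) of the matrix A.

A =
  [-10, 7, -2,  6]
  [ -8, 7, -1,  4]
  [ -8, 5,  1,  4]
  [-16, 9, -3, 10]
x^3 - 6*x^2 + 12*x - 8

The characteristic polynomial is χ_A(x) = (x - 2)^4, so the eigenvalues are known. The minimal polynomial is
  m_A(x) = Π_λ (x − λ)^{k_λ}
where k_λ is the size of the *largest* Jordan block for λ (equivalently, the smallest k with (A − λI)^k v = 0 for every generalised eigenvector v of λ).

  λ = 2: largest Jordan block has size 3, contributing (x − 2)^3

So m_A(x) = (x - 2)^3 = x^3 - 6*x^2 + 12*x - 8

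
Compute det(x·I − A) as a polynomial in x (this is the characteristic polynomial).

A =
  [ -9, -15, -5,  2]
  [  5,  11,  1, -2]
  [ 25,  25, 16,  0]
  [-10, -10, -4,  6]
x^4 - 24*x^3 + 216*x^2 - 864*x + 1296

Expanding det(x·I − A) (e.g. by cofactor expansion or by noting that A is similar to its Jordan form J, which has the same characteristic polynomial as A) gives
  χ_A(x) = x^4 - 24*x^3 + 216*x^2 - 864*x + 1296
which factors as (x - 6)^4. The eigenvalues (with algebraic multiplicities) are λ = 6 with multiplicity 4.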